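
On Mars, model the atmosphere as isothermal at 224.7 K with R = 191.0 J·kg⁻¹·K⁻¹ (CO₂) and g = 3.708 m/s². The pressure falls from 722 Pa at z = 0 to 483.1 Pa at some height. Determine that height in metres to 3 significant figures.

z ≈ 4650 m

Scale height: H = RT/g = 191.0 × 224.7 / 3.708 = 11574 m.
Invert the barometric formula: z = H ln(P₀/P).
P₀/P = 722/483.1 = 1.4945; ln(1.4945) = 0.40179.
z = 11574 × 0.40179 = 4650.3 m.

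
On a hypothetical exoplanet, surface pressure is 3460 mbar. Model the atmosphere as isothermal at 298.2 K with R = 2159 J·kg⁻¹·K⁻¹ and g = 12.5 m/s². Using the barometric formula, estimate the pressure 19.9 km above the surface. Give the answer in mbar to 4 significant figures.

P ≈ 2351 mbar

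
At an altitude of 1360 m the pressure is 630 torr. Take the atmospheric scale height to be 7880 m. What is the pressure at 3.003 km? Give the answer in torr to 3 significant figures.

Between two levels, P₂ = P₁ exp(−Δz/H) with Δz = z₂ − z₁.
Δz = 3003.0 − 1360.0 = 1643.0 m; Δz/H = 1643.0/7880.0 = 0.20850.
P₂ = 630 × exp(−0.20850) = 630 × 0.81180 = 511.43 torr.

P ≈ 511 torr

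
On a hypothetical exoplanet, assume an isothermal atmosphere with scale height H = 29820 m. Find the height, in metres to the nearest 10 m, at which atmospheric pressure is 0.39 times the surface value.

z ≈ 28080 m

Set P/P₀ = exp(−z/H) = 0.39, so z = −H ln(0.39).
−ln(0.39) = 0.94161; z = 29820 × 0.94161 = 28079 m.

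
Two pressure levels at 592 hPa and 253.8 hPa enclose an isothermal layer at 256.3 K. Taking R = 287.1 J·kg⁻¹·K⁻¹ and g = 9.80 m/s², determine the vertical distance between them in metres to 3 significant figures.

Hypsometric equation: Δz = (R T̄/g) ln(P₁/P₂).
R T̄/g = 287.1 × 256.3 / 9.80 = 7508.5 m.
ln(592/253.8) = ln(2.3325) = 0.84694.
Δz = 7508.5 × 0.84694 = 6359.2 m.

Δz ≈ 6360 m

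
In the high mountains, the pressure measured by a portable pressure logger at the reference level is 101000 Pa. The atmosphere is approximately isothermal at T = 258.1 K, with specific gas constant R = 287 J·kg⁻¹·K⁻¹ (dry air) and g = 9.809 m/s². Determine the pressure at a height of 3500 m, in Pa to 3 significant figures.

P ≈ 63500 Pa

Scale height: H = RT/g = 287 × 258.1 / 9.809 = 7551.7 m.
Barometric formula: P = P₀ exp(−z/H).
z/H = 3500.0/7551.7 = 0.46347; exp(−0.46347) = 0.62910.
P = 101000 × 0.62910 = 63539 Pa.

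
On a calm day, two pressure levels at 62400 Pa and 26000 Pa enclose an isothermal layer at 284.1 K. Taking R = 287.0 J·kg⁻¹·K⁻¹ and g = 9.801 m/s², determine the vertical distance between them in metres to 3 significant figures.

Δz ≈ 7280 m

Hypsometric equation: Δz = (R T̄/g) ln(P₁/P₂).
R T̄/g = 287.0 × 284.1 / 9.801 = 8319.2 m.
ln(62400/26000) = ln(2.4000) = 0.87547.
Δz = 8319.2 × 0.87547 = 7283.2 m.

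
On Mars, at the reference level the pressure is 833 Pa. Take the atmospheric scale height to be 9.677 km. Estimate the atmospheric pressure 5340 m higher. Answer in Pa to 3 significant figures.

P ≈ 480 Pa

Barometric formula: P = P₀ exp(−z/H).
z/H = 5340.0/9677.0 = 0.55182; exp(−0.55182) = 0.57590.
P = 833 × 0.57590 = 479.72 Pa.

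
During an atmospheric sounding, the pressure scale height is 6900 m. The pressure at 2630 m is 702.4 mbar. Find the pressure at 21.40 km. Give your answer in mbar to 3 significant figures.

P ≈ 46.3 mbar

Between two levels, P₂ = P₁ exp(−Δz/H) with Δz = z₂ − z₁.
Δz = 21400 − 2630.0 = 18770 m; Δz/H = 18770/6900.0 = 2.7203.
P₂ = 702.4 × exp(−2.7203) = 702.4 × 0.065855 = 46.257 mbar.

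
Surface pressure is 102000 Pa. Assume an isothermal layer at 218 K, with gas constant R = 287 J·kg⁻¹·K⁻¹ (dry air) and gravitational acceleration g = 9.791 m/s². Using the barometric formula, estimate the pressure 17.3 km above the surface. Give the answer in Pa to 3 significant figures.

P ≈ 6810 Pa

Scale height: H = RT/g = 287 × 218 / 9.791 = 6390.2 m.
Barometric formula: P = P₀ exp(−z/H).
z/H = 17300/6390.2 = 2.7073; exp(−2.7073) = 0.066717.
P = 102000 × 0.066717 = 6805.1 Pa.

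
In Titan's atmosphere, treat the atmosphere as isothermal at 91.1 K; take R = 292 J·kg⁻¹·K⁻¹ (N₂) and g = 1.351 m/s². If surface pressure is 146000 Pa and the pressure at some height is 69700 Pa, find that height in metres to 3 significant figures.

z ≈ 14600 m

Scale height: H = RT/g = 292 × 91.1 / 1.351 = 19690 m.
Invert the barometric formula: z = H ln(P₀/P).
P₀/P = 146000/69700 = 2.0947; ln(2.0947) = 0.73941.
z = 19690 × 0.73941 = 14559 m.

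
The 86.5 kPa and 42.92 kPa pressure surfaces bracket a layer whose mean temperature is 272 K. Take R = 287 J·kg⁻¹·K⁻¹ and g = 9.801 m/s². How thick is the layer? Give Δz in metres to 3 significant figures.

Δz ≈ 5580 m

Hypsometric equation: Δz = (R T̄/g) ln(P₁/P₂).
R T̄/g = 287 × 272 / 9.801 = 7964.9 m.
ln(86.5/42.92) = ln(2.0154) = 0.70082.
Δz = 7964.9 × 0.70082 = 5582.0 m.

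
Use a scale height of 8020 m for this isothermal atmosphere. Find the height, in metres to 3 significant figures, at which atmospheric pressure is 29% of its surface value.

z ≈ 9930 m

Set P/P₀ = exp(−z/H) = 0.29, so z = −H ln(0.29).
−ln(0.29) = 1.2379; z = 8020.0 × 1.2379 = 9928.0 m.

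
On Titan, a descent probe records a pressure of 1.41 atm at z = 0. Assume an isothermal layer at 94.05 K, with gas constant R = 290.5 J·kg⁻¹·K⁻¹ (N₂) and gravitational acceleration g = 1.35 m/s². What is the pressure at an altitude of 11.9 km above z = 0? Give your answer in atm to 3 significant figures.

P ≈ 0.783 atm

Scale height: H = RT/g = 290.5 × 94.05 / 1.35 = 20238 m.
Barometric formula: P = P₀ exp(−z/H).
z/H = 11900/20238 = 0.58800; exp(−0.58800) = 0.55544.
P = 1.41 × 0.55544 = 0.78317 atm.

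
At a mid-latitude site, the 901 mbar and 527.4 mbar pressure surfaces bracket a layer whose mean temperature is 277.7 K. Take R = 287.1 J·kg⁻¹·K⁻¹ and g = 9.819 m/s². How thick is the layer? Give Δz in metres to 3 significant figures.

Hypsometric equation: Δz = (R T̄/g) ln(P₁/P₂).
R T̄/g = 287.1 × 277.7 / 9.819 = 8119.7 m.
ln(901/527.4) = ln(1.7084) = 0.53556.
Δz = 8119.7 × 0.53556 = 4348.6 m.

Δz ≈ 4350 m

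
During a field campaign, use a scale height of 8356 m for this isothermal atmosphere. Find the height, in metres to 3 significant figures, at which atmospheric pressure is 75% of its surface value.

Set P/P₀ = exp(−z/H) = 0.75, so z = −H ln(0.75).
−ln(0.75) = 0.28768; z = 8356.0 × 0.28768 = 2403.9 m.

z ≈ 2400 m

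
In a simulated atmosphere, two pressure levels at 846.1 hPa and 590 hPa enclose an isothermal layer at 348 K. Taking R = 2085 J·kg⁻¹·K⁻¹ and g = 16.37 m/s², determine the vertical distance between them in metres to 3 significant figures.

Δz ≈ 16000 m

Hypsometric equation: Δz = (R T̄/g) ln(P₁/P₂).
R T̄/g = 2085 × 348 / 16.37 = 44324 m.
ln(846.1/590) = ln(1.4341) = 0.36054.
Δz = 44324 × 0.36054 = 15981 m.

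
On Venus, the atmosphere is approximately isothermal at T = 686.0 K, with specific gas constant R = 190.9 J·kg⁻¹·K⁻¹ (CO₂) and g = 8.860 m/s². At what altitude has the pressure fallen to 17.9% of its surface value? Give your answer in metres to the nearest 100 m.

z ≈ 25400 m

Scale height: H = RT/g = 190.9 × 686.0 / 8.860 = 14781 m.
Set P/P₀ = exp(−z/H) = 0.179, so z = −H ln(0.179).
−ln(0.179) = 1.7204; z = 14781 × 1.7204 = 25429 m.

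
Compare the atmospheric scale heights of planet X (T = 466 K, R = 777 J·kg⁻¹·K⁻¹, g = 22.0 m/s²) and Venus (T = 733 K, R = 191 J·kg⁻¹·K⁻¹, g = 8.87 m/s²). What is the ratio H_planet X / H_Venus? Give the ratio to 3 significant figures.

H_planet X/H_Venus ≈ 1.04

H = RT/g for each body.
H_planet X = 777 × 466 / 22.0 = 16458 m.
H_Venus = 191 × 733 / 8.87 = 15784 m.
H_planet X/H_Venus = 16458/15784 = 1.0427.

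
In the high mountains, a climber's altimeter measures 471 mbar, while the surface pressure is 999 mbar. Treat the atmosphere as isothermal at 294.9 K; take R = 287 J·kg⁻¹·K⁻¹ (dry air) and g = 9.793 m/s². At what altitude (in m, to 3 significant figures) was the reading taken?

Scale height: H = RT/g = 287 × 294.9 / 9.793 = 8642.5 m.
Invert the barometric formula: z = H ln(P₀/P).
P₀/P = 999/471 = 2.1210; ln(2.1210) = 0.75189.
z = 8642.5 × 0.75189 = 6498.2 m.

z ≈ 6500 m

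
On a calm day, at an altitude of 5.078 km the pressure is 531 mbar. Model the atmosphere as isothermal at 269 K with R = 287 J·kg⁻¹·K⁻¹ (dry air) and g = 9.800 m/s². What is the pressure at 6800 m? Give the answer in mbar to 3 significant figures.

Scale height: H = RT/g = 287 × 269 / 9.800 = 7877.9 m.
Between two levels, P₂ = P₁ exp(−Δz/H) with Δz = z₂ − z₁.
Δz = 6800.0 − 5078.0 = 1722.0 m; Δz/H = 1722.0/7877.9 = 0.21859.
P₂ = 531 × exp(−0.21859) = 531 × 0.80365 = 426.74 mbar.

P ≈ 427 mbar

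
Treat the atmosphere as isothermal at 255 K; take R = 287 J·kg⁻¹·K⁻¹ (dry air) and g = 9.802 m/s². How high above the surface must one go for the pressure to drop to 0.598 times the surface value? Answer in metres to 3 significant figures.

Scale height: H = RT/g = 287 × 255 / 9.802 = 7466.3 m.
Set P/P₀ = exp(−z/H) = 0.598, so z = −H ln(0.598).
−ln(0.598) = 0.51416; z = 7466.3 × 0.51416 = 3838.9 m.

z ≈ 3840 m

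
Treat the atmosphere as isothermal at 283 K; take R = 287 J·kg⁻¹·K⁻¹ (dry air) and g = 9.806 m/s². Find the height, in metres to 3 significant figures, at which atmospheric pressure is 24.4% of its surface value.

z ≈ 11700 m

Scale height: H = RT/g = 287 × 283 / 9.806 = 8282.8 m.
Set P/P₀ = exp(−z/H) = 0.244, so z = −H ln(0.244).
−ln(0.244) = 1.4106; z = 8282.8 × 1.4106 = 11684 m.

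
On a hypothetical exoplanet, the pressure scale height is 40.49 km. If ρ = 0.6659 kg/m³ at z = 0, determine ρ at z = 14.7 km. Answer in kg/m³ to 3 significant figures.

In an isothermal atmosphere, density decays like pressure: ρ = ρ₀ exp(−z/H).
z/H = 14700/40490 = 0.36305; exp(−0.36305) = 0.69555.
ρ = 0.6659 × 0.69555 = 0.46317 kg/m³.

ρ ≈ 0.463 kg/m³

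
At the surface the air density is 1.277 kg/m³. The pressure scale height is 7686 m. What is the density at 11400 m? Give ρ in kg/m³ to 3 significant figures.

ρ ≈ 0.290 kg/m³

In an isothermal atmosphere, density decays like pressure: ρ = ρ₀ exp(−z/H).
z/H = 11400/7686.0 = 1.4832; exp(−1.4832) = 0.22691.
ρ = 1.277 × 0.22691 = 0.28976 kg/m³.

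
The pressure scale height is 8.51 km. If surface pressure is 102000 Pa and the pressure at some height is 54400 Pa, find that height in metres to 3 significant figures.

Invert the barometric formula: z = H ln(P₀/P).
P₀/P = 102000/54400 = 1.8750; ln(1.8750) = 0.62861.
z = 8510.0 × 0.62861 = 5349.5 m.

z ≈ 5350 m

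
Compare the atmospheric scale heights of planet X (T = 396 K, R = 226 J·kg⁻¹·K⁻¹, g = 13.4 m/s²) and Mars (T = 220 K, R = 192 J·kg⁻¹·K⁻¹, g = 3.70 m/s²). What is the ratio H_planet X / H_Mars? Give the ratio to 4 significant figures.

H = RT/g for each body.
H_planet X = 226 × 396 / 13.4 = 6678.8 m.
H_Mars = 192 × 220 / 3.70 = 11416 m.
H_planet X/H_Mars = 6678.8/11416 = 0.58504.

H_planet X/H_Mars ≈ 0.5850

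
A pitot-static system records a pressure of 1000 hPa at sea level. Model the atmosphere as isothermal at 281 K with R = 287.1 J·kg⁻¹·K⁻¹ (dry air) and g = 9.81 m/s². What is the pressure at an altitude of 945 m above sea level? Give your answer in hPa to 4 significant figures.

P ≈ 891.4 hPa

Scale height: H = RT/g = 287.1 × 281 / 9.81 = 8223.8 m.
Barometric formula: P = P₀ exp(−z/H).
z/H = 945.00/8223.8 = 0.11491; exp(−0.11491) = 0.89145.
P = 1000 × 0.89145 = 891.45 hPa.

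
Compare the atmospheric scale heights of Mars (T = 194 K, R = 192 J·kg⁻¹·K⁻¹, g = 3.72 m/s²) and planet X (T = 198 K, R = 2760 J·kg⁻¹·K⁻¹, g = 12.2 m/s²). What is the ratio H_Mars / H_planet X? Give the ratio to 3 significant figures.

H = RT/g for each body.
H_Mars = 192 × 194 / 3.72 = 10013 m.
H_planet X = 2760 × 198 / 12.2 = 44793 m.
H_Mars/H_planet X = 10013/44793 = 0.22354.

H_Mars/H_planet X ≈ 0.224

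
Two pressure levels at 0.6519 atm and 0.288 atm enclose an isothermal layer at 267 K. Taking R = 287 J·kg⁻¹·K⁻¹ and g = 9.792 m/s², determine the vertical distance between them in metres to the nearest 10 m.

Δz ≈ 6390 m

Hypsometric equation: Δz = (R T̄/g) ln(P₁/P₂).
R T̄/g = 287 × 267 / 9.792 = 7825.7 m.
ln(0.6519/0.288) = ln(2.2635) = 0.81691.
Δz = 7825.7 × 0.81691 = 6392.9 m.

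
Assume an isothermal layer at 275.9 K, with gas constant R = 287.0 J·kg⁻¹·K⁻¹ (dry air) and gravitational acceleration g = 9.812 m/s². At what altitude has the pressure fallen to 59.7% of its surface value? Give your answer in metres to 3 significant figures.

z ≈ 4160 m

Scale height: H = RT/g = 287.0 × 275.9 / 9.812 = 8070.0 m.
Set P/P₀ = exp(−z/H) = 0.597, so z = −H ln(0.597).
−ln(0.597) = 0.51584; z = 8070.0 × 0.51584 = 4162.8 m.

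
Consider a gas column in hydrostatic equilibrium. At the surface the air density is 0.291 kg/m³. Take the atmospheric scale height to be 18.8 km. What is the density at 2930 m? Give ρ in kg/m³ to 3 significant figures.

ρ ≈ 0.249 kg/m³

In an isothermal atmosphere, density decays like pressure: ρ = ρ₀ exp(−z/H).
z/H = 2930.0/18800 = 0.15585; exp(−0.15585) = 0.85569.
ρ = 0.291 × 0.85569 = 0.24901 kg/m³.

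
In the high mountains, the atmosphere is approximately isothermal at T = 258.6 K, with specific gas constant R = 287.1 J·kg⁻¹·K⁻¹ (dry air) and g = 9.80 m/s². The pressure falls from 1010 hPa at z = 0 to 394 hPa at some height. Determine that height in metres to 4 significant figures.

Scale height: H = RT/g = 287.1 × 258.6 / 9.80 = 7575.9 m.
Invert the barometric formula: z = H ln(P₀/P).
P₀/P = 1010/394 = 2.5635; ln(2.5635) = 0.94137.
z = 7575.9 × 0.94137 = 7131.7 m.

z ≈ 7132 m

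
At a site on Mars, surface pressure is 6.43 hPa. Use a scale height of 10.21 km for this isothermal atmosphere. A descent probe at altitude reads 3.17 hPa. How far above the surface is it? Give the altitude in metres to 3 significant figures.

Invert the barometric formula: z = H ln(P₀/P).
P₀/P = 6.43/3.17 = 2.0284; ln(2.0284) = 0.70725.
z = 10210 × 0.70725 = 7221.0 m.

z ≈ 7220 m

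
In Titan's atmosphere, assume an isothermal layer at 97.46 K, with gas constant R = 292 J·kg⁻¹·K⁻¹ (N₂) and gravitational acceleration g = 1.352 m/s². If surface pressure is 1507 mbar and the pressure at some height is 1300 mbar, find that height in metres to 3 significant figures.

Scale height: H = RT/g = 292 × 97.46 / 1.352 = 21049 m.
Invert the barometric formula: z = H ln(P₀/P).
P₀/P = 1507/1300 = 1.1592; ln(1.1592) = 0.14773.
z = 21049 × 0.14773 = 3109.6 m.

z ≈ 3110 m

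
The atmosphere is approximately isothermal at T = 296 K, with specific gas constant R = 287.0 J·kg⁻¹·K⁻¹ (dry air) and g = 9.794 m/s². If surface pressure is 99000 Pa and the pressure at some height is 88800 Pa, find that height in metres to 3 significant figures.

Scale height: H = RT/g = 287.0 × 296 / 9.794 = 8673.9 m.
Invert the barometric formula: z = H ln(P₀/P).
P₀/P = 99000/88800 = 1.1149; ln(1.1149) = 0.10876.
z = 8673.9 × 0.10876 = 943.37 m.

z ≈ 943 m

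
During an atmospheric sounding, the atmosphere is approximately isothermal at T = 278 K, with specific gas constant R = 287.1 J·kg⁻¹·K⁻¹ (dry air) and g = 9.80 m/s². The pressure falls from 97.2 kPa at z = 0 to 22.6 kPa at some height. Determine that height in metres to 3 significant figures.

Scale height: H = RT/g = 287.1 × 278 / 9.80 = 8144.3 m.
Invert the barometric formula: z = H ln(P₀/P).
P₀/P = 97.2/22.6 = 4.3009; ln(4.3009) = 1.4588.
z = 8144.3 × 1.4588 = 11881 m.

z ≈ 11900 m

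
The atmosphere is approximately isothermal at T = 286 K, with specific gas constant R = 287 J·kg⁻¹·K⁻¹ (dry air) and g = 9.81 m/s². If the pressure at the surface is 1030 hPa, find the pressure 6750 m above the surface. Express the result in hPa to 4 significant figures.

Scale height: H = RT/g = 287 × 286 / 9.81 = 8367.2 m.
Barometric formula: P = P₀ exp(−z/H).
z/H = 6750.0/8367.2 = 0.80672; exp(−0.80672) = 0.44632.
P = 1030 × 0.44632 = 459.71 hPa.

P ≈ 459.7 hPa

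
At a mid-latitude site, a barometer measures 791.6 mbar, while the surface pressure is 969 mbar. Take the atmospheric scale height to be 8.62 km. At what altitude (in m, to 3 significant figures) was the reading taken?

z ≈ 1740 m

Invert the barometric formula: z = H ln(P₀/P).
P₀/P = 969/791.6 = 1.2241; ln(1.2241) = 0.20221.
z = 8620.0 × 0.20221 = 1743.1 m.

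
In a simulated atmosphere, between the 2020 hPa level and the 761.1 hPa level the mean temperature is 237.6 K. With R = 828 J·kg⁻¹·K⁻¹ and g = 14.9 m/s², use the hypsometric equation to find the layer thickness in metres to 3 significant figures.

Δz ≈ 12900 m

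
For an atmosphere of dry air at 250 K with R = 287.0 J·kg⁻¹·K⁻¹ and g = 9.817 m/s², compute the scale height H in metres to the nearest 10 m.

H ≈ 7310 m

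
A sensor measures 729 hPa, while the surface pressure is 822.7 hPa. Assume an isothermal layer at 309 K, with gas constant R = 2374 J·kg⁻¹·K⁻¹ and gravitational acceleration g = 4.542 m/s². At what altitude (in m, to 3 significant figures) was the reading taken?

z ≈ 19500 m

Scale height: H = RT/g = 2374 × 309 / 4.542 = 161510 m.
Invert the barometric formula: z = H ln(P₀/P).
P₀/P = 822.7/729 = 1.1285; ln(1.1285) = 0.12089.
z = 161510 × 0.12089 = 19525 m.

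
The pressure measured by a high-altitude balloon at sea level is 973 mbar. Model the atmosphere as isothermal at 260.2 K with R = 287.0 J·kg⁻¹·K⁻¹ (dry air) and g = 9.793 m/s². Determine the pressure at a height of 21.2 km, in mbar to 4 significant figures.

P ≈ 60.36 mbar

Scale height: H = RT/g = 287.0 × 260.2 / 9.793 = 7625.6 m.
Barometric formula: P = P₀ exp(−z/H).
z/H = 21200/7625.6 = 2.7801; exp(−2.7801) = 0.062032.
P = 973 × 0.062032 = 60.357 mbar.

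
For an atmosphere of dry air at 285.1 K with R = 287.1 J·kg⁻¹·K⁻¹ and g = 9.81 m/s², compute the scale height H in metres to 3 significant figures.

The scale height of an isothermal atmosphere is H = RT/g.
H = 287.1 × 285.1 / 9.81 = 81852/9.81 = 8343.7 m.

H ≈ 8340 m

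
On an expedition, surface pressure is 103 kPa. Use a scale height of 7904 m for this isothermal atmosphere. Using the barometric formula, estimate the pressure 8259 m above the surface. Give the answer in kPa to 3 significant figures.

Barometric formula: P = P₀ exp(−z/H).
z/H = 8259.0/7904.0 = 1.0449; exp(−1.0449) = 0.35173.
P = 103 × 0.35173 = 36.228 kPa.

P ≈ 36.2 kPa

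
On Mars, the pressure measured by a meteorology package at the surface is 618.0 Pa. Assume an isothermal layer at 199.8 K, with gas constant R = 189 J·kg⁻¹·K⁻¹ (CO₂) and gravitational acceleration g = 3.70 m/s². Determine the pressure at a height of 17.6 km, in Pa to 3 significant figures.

Scale height: H = RT/g = 189 × 199.8 / 3.70 = 10206 m.
Barometric formula: P = P₀ exp(−z/H).
z/H = 17600/10206 = 1.7245; exp(−1.7245) = 0.17826.
P = 618.0 × 0.17826 = 110.16 Pa.

P ≈ 110 Pa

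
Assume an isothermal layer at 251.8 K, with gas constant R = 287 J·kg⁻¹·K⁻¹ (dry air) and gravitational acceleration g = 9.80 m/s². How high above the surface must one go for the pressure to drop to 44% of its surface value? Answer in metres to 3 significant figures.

Scale height: H = RT/g = 287 × 251.8 / 9.80 = 7374.1 m.
Set P/P₀ = exp(−z/H) = 0.44, so z = −H ln(0.44).
−ln(0.44) = 0.82098; z = 7374.1 × 0.82098 = 6054.0 m.

z ≈ 6050 m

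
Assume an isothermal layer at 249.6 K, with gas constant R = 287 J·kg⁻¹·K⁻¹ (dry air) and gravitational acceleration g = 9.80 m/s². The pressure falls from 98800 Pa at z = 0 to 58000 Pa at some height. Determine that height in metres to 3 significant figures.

Scale height: H = RT/g = 287 × 249.6 / 9.80 = 7309.7 m.
Invert the barometric formula: z = H ln(P₀/P).
P₀/P = 98800/58000 = 1.7034; ln(1.7034) = 0.53263.
z = 7309.7 × 0.53263 = 3893.4 m.

z ≈ 3890 m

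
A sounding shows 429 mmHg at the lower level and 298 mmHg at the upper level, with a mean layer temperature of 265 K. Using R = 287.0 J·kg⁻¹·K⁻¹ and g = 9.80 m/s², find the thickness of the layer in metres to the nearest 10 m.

Δz ≈ 2830 m

Hypsometric equation: Δz = (R T̄/g) ln(P₁/P₂).
R T̄/g = 287.0 × 265 / 9.80 = 7760.7 m.
ln(429/298) = ln(1.4396) = 0.36437.
Δz = 7760.7 × 0.36437 = 2827.8 m.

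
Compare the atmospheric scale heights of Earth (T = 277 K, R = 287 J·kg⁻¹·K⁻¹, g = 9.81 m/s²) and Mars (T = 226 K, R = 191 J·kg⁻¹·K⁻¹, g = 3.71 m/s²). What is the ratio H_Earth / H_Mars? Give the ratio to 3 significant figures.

H_Earth/H_Mars ≈ 0.697

H = RT/g for each body.
H_Earth = 287 × 277 / 9.81 = 8103.9 m.
H_Mars = 191 × 226 / 3.71 = 11635 m.
H_Earth/H_Mars = 8103.9/11635 = 0.69651.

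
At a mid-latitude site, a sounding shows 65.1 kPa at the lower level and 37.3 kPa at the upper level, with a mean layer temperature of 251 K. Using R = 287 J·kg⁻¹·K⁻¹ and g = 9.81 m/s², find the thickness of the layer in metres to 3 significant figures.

Hypsometric equation: Δz = (R T̄/g) ln(P₁/P₂).
R T̄/g = 287 × 251 / 9.81 = 7343.2 m.
ln(65.1/37.3) = ln(1.7453) = 0.55693.
Δz = 7343.2 × 0.55693 = 4089.6 m.

Δz ≈ 4090 m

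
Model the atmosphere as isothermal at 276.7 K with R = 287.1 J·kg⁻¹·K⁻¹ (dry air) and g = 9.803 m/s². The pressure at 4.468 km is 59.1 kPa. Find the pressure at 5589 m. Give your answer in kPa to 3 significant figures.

Scale height: H = RT/g = 287.1 × 276.7 / 9.803 = 8103.7 m.
Between two levels, P₂ = P₁ exp(−Δz/H) with Δz = z₂ − z₁.
Δz = 5589.0 − 4468.0 = 1121.0 m; Δz/H = 1121.0/8103.7 = 0.13833.
P₂ = 59.1 × exp(−0.13833) = 59.1 × 0.87081 = 51.465 kPa.

P ≈ 51.5 kPa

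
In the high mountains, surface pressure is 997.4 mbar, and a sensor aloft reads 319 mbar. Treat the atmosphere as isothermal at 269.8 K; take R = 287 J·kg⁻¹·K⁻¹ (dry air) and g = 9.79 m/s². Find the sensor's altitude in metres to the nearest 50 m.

Scale height: H = RT/g = 287 × 269.8 / 9.79 = 7909.4 m.
Invert the barometric formula: z = H ln(P₀/P).
P₀/P = 997.4/319 = 3.1266; ln(3.1266) = 1.1399.
z = 7909.4 × 1.1399 = 9015.9 m.

z ≈ 9000 m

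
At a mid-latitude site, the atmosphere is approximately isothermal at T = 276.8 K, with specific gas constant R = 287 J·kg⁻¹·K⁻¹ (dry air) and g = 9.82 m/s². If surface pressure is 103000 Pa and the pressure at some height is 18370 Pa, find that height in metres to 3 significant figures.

z ≈ 13900 m

Scale height: H = RT/g = 287 × 276.8 / 9.82 = 8089.8 m.
Invert the barometric formula: z = H ln(P₀/P).
P₀/P = 103000/18370 = 5.6070; ln(5.6070) = 1.7240.
z = 8089.8 × 1.7240 = 13947 m.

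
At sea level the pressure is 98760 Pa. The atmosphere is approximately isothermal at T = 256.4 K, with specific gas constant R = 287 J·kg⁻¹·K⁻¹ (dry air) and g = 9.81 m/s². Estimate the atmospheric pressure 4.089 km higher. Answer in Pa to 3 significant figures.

P ≈ 57300 Pa

Scale height: H = RT/g = 287 × 256.4 / 9.81 = 7501.2 m.
Barometric formula: P = P₀ exp(−z/H).
z/H = 4089.0/7501.2 = 0.54511; exp(−0.54511) = 0.57978.
P = 98760 × 0.57978 = 57259 Pa.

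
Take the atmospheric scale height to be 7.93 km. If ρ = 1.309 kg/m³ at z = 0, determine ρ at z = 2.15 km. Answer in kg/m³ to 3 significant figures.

ρ ≈ 0.998 kg/m³

In an isothermal atmosphere, density decays like pressure: ρ = ρ₀ exp(−z/H).
z/H = 2150.0/7930.0 = 0.27112; exp(−0.27112) = 0.76252.
ρ = 1.309 × 0.76252 = 0.99814 kg/m³.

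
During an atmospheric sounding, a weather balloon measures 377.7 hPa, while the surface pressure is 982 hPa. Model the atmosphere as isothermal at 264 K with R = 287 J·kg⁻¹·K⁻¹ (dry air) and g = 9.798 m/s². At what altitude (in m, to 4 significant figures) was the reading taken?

Scale height: H = RT/g = 287 × 264 / 9.798 = 7733.0 m.
Invert the barometric formula: z = H ln(P₀/P).
P₀/P = 982/377.7 = 2.5999; ln(2.5999) = 0.95547.
z = 7733.0 × 0.95547 = 7388.6 m.

z ≈ 7389 m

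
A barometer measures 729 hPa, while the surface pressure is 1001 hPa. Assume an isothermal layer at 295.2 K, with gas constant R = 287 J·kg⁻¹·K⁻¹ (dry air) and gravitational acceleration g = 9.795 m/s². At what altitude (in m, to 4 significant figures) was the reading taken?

Scale height: H = RT/g = 287 × 295.2 / 9.795 = 8649.6 m.
Invert the barometric formula: z = H ln(P₀/P).
P₀/P = 1001/729 = 1.3731; ln(1.3731) = 0.31707.
z = 8649.6 × 0.31707 = 2742.5 m.

z ≈ 2743 m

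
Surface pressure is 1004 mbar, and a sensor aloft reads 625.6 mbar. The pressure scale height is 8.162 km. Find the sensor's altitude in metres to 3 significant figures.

Invert the barometric formula: z = H ln(P₀/P).
P₀/P = 1004/625.6 = 1.6049; ln(1.6049) = 0.47306.
z = 8162.0 × 0.47306 = 3861.1 m.

z ≈ 3860 m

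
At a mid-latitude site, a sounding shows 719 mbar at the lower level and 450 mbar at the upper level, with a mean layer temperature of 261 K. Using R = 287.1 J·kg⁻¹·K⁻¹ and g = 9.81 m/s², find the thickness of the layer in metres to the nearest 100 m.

Hypsometric equation: Δz = (R T̄/g) ln(P₁/P₂).
R T̄/g = 287.1 × 261 / 9.81 = 7638.4 m.
ln(719/450) = ln(1.5978) = 0.46863.
Δz = 7638.4 × 0.46863 = 3579.6 m.

Δz ≈ 3600 m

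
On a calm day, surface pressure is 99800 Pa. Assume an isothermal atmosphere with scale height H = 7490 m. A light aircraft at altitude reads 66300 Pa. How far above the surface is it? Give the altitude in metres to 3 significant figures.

Invert the barometric formula: z = H ln(P₀/P).
P₀/P = 99800/66300 = 1.5053; ln(1.5053) = 0.40899.
z = 7490.0 × 0.40899 = 3063.3 m.

z ≈ 3060 m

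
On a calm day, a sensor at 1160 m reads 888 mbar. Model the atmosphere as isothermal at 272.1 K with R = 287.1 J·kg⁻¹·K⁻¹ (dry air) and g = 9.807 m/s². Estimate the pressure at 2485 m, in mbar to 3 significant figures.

P ≈ 752 mbar

Scale height: H = RT/g = 287.1 × 272.1 / 9.807 = 7965.7 m.
Between two levels, P₂ = P₁ exp(−Δz/H) with Δz = z₂ − z₁.
Δz = 2485.0 − 1160.0 = 1325.0 m; Δz/H = 1325.0/7965.7 = 0.16634.
P₂ = 888 × exp(−0.16634) = 888 × 0.84676 = 751.92 mbar.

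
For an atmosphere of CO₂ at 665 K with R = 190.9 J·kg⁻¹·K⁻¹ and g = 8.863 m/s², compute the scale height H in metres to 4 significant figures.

The scale height of an isothermal atmosphere is H = RT/g.
H = 190.9 × 665 / 8.863 = 126950/8.863 = 14324 m.

H ≈ 14320 m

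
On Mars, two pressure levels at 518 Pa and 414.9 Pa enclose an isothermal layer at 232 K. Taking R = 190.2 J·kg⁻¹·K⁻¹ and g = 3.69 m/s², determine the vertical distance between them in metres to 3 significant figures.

Hypsometric equation: Δz = (R T̄/g) ln(P₁/P₂).
R T̄/g = 190.2 × 232 / 3.69 = 11958 m.
ln(518/414.9) = ln(1.2485) = 0.22194.
Δz = 11958 × 0.22194 = 2654.0 m.

Δz ≈ 2650 m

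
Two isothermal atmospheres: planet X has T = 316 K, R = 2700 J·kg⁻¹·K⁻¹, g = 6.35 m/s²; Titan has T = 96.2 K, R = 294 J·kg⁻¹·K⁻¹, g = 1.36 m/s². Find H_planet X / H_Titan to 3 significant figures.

H_planet X/H_Titan ≈ 6.46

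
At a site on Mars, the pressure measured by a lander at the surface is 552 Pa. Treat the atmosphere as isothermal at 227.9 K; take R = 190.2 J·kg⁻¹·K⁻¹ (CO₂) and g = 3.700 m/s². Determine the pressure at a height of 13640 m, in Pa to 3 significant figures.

P ≈ 172 Pa

Scale height: H = RT/g = 190.2 × 227.9 / 3.700 = 11715 m.
Barometric formula: P = P₀ exp(−z/H).
z/H = 13640/11715 = 1.1643; exp(−1.1643) = 0.31214.
P = 552 × 0.31214 = 172.30 Pa.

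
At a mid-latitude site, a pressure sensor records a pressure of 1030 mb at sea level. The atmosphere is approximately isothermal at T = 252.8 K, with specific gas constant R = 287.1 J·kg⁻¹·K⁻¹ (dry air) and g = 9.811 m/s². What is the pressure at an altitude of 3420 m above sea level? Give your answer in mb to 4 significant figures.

P ≈ 648.7 mb

Scale height: H = RT/g = 287.1 × 252.8 / 9.811 = 7397.7 m.
Barometric formula: P = P₀ exp(−z/H).
z/H = 3420.0/7397.7 = 0.46231; exp(−0.46231) = 0.62983.
P = 1030 × 0.62983 = 648.72 mb.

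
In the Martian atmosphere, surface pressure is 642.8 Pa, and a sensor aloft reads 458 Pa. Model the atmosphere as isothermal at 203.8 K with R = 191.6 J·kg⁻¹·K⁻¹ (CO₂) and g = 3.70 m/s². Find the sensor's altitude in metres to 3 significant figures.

z ≈ 3580 m

Scale height: H = RT/g = 191.6 × 203.8 / 3.70 = 10554 m.
Invert the barometric formula: z = H ln(P₀/P).
P₀/P = 642.8/458 = 1.4035; ln(1.4035) = 0.33897.
z = 10554 × 0.33897 = 3577.5 m.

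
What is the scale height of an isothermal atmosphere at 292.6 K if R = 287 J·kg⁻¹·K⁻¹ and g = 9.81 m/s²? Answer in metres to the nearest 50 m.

The scale height of an isothermal atmosphere is H = RT/g.
H = 287 × 292.6 / 9.81 = 83976/9.81 = 8560.2 m.

H ≈ 8550 m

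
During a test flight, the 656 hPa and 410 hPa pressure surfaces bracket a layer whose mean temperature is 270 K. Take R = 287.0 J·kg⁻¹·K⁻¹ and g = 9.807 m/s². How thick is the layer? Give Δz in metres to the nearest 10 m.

Hypsometric equation: Δz = (R T̄/g) ln(P₁/P₂).
R T̄/g = 287.0 × 270 / 9.807 = 7901.5 m.
ln(656/410) = ln(1.6000) = 0.47000.
Δz = 7901.5 × 0.47000 = 3713.7 m.

Δz ≈ 3710 m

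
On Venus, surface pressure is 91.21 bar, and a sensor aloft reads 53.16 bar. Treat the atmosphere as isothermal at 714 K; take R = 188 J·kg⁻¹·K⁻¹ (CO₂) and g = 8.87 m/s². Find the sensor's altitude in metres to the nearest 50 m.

Scale height: H = RT/g = 188 × 714 / 8.87 = 15133 m.
Invert the barometric formula: z = H ln(P₀/P).
P₀/P = 91.21/53.16 = 1.7158; ln(1.7158) = 0.53988.
z = 15133 × 0.53988 = 8170.0 m.

z ≈ 8150 m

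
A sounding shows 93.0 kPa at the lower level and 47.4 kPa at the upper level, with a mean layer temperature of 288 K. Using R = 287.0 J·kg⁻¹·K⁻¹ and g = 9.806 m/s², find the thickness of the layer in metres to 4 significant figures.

Hypsometric equation: Δz = (R T̄/g) ln(P₁/P₂).
R T̄/g = 287.0 × 288 / 9.806 = 8429.1 m.
ln(93.0/47.4) = ln(1.9620) = 0.67396.
Δz = 8429.1 × 0.67396 = 5680.9 m.

Δz ≈ 5681 m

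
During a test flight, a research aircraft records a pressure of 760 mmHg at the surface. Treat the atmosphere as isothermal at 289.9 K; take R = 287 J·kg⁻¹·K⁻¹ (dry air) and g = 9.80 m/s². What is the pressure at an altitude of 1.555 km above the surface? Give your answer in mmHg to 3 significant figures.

P ≈ 633 mmHg

Scale height: H = RT/g = 287 × 289.9 / 9.80 = 8489.9 m.
Barometric formula: P = P₀ exp(−z/H).
z/H = 1555.0/8489.9 = 0.18316; exp(−0.18316) = 0.83263.
P = 760 × 0.83263 = 632.80 mmHg.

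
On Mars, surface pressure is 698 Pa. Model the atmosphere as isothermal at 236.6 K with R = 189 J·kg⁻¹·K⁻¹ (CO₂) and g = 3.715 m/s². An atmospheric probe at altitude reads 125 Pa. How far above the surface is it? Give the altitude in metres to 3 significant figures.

Scale height: H = RT/g = 189 × 236.6 / 3.715 = 12037 m.
Invert the barometric formula: z = H ln(P₀/P).
P₀/P = 698/125 = 5.5840; ln(5.5840) = 1.7199.
z = 12037 × 1.7199 = 20702 m.

z ≈ 20700 m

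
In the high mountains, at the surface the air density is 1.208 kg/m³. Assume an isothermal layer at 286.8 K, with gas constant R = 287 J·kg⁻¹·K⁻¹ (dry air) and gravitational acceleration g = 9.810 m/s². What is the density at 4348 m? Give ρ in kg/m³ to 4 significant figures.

ρ ≈ 0.7195 kg/m³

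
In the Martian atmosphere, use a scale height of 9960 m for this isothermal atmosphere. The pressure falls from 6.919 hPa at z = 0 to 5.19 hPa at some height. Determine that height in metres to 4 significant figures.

z ≈ 2864 m

Invert the barometric formula: z = H ln(P₀/P).
P₀/P = 6.919/5.19 = 1.3331; ln(1.3331) = 0.28751.
z = 9960.0 × 0.28751 = 2863.6 m.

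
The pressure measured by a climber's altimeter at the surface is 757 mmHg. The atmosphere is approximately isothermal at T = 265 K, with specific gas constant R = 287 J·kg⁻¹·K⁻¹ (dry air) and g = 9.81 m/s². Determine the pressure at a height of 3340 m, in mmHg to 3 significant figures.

P ≈ 492 mmHg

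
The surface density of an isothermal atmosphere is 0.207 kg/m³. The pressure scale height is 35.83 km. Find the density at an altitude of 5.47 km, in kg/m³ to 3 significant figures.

ρ ≈ 0.178 kg/m³

In an isothermal atmosphere, density decays like pressure: ρ = ρ₀ exp(−z/H).
z/H = 5470.0/35830 = 0.15267; exp(−0.15267) = 0.85841.
ρ = 0.207 × 0.85841 = 0.17769 kg/m³.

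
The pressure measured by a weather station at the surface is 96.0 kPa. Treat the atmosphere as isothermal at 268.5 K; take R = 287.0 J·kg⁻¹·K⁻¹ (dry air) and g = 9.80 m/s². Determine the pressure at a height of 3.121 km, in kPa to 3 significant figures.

Scale height: H = RT/g = 287.0 × 268.5 / 9.80 = 7863.2 m.
Barometric formula: P = P₀ exp(−z/H).
z/H = 3121.0/7863.2 = 0.39691; exp(−0.39691) = 0.67239.
P = 96.0 × 0.67239 = 64.549 kPa.

P ≈ 64.5 kPa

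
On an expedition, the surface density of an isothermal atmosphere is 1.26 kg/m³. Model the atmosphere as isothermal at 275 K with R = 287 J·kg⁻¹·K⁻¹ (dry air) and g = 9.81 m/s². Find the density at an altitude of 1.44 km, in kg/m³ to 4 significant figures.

Scale height: H = RT/g = 287 × 275 / 9.81 = 8045.4 m.
In an isothermal atmosphere, density decays like pressure: ρ = ρ₀ exp(−z/H).
z/H = 1440.0/8045.4 = 0.17898; exp(−0.17898) = 0.83612.
ρ = 1.26 × 0.83612 = 1.0535 kg/m³.

ρ ≈ 1.054 kg/m³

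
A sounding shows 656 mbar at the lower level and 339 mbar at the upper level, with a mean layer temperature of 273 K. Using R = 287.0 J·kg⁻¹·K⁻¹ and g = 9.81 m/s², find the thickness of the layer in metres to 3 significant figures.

Hypsometric equation: Δz = (R T̄/g) ln(P₁/P₂).
R T̄/g = 287.0 × 273 / 9.81 = 7986.9 m.
ln(656/339) = ln(1.9351) = 0.66016.
Δz = 7986.9 × 0.66016 = 5272.6 m.

Δz ≈ 5270 m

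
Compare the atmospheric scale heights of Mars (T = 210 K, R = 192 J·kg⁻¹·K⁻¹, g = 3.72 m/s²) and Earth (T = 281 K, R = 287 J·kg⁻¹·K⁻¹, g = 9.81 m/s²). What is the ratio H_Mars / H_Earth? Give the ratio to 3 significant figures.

H = RT/g for each body.
H_Mars = 192 × 210 / 3.72 = 10839 m.
H_Earth = 287 × 281 / 9.81 = 8220.9 m.
H_Mars/H_Earth = 10839/8220.9 = 1.3185.

H_Mars/H_Earth ≈ 1.32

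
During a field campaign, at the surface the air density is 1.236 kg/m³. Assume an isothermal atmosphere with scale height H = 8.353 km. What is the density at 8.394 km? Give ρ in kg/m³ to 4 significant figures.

ρ ≈ 0.4525 kg/m³

In an isothermal atmosphere, density decays like pressure: ρ = ρ₀ exp(−z/H).
z/H = 8394.0/8353.0 = 1.0049; exp(−1.0049) = 0.36608.
ρ = 1.236 × 0.36608 = 0.45247 kg/m³.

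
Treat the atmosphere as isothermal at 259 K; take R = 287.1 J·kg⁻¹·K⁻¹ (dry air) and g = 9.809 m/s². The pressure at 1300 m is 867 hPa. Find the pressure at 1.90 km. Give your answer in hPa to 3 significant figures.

P ≈ 801 hPa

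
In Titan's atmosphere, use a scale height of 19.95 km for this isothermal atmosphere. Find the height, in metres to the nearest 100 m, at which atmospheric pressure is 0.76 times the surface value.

z ≈ 5500 m

Set P/P₀ = exp(−z/H) = 0.76, so z = −H ln(0.76).
−ln(0.76) = 0.27444; z = 19950 × 0.27444 = 5475.1 m.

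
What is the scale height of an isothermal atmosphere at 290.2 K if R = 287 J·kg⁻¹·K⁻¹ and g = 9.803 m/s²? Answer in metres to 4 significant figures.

H ≈ 8496 m

The scale height of an isothermal atmosphere is H = RT/g.
H = 287 × 290.2 / 9.803 = 83287/9.803 = 8496.1 m.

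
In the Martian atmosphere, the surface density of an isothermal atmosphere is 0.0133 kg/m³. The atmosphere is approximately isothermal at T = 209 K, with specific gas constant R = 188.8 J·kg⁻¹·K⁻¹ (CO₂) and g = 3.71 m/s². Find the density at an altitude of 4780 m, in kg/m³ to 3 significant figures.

Scale height: H = RT/g = 188.8 × 209 / 3.71 = 10636 m.
In an isothermal atmosphere, density decays like pressure: ρ = ρ₀ exp(−z/H).
z/H = 4780.0/10636 = 0.44942; exp(−0.44942) = 0.63800.
ρ = 0.0133 × 0.63800 = 0.0084854 kg/m³.

ρ ≈ 0.00849 kg/m³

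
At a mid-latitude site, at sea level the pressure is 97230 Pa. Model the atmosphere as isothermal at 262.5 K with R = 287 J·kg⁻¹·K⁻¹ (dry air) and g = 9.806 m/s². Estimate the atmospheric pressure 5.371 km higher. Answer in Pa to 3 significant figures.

Scale height: H = RT/g = 287 × 262.5 / 9.806 = 7682.8 m.
Barometric formula: P = P₀ exp(−z/H).
z/H = 5371.0/7682.8 = 0.69909; exp(−0.69909) = 0.49704.
P = 97230 × 0.49704 = 48327 Pa.

P ≈ 48300 Pa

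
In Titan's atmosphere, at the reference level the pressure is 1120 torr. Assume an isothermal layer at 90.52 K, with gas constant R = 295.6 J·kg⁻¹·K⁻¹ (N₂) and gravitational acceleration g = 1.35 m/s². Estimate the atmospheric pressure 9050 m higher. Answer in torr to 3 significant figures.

P ≈ 709 torr

Scale height: H = RT/g = 295.6 × 90.52 / 1.35 = 19821 m.
Barometric formula: P = P₀ exp(−z/H).
z/H = 9050.0/19821 = 0.45659; exp(−0.45659) = 0.63344.
P = 1120 × 0.63344 = 709.45 torr.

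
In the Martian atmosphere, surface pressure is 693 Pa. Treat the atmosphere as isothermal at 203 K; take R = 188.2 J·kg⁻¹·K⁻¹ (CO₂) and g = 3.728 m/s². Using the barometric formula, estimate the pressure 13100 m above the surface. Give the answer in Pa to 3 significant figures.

Scale height: H = RT/g = 188.2 × 203 / 3.728 = 10248 m.
Barometric formula: P = P₀ exp(−z/H).
z/H = 13100/10248 = 1.2783; exp(−1.2783) = 0.27851.
P = 693 × 0.27851 = 193.01 Pa.

P ≈ 193 Pa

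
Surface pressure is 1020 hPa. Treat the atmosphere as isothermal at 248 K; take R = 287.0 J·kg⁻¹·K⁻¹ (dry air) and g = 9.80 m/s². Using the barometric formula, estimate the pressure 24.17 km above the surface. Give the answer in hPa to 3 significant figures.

Scale height: H = RT/g = 287.0 × 248 / 9.80 = 7262.9 m.
Barometric formula: P = P₀ exp(−z/H).
z/H = 24170/7262.9 = 3.3279; exp(−3.3279) = 0.035868.
P = 1020 × 0.035868 = 36.585 hPa.

P ≈ 36.6 hPa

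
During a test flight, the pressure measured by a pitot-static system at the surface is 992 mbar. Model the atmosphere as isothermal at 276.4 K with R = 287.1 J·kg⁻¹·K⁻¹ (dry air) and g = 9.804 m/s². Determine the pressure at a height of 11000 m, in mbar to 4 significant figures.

P ≈ 254.9 mbar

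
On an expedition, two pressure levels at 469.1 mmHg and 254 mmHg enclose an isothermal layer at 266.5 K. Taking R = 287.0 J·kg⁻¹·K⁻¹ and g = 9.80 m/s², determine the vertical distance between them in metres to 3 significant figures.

Hypsometric equation: Δz = (R T̄/g) ln(P₁/P₂).
R T̄/g = 287.0 × 266.5 / 9.80 = 7804.6 m.
ln(469.1/254) = ln(1.8469) = 0.61351.
Δz = 7804.6 × 0.61351 = 4788.2 m.

Δz ≈ 4790 m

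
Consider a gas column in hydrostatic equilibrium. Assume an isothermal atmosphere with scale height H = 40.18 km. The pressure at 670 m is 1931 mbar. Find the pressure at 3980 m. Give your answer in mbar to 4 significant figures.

P ≈ 1778 mbar

Between two levels, P₂ = P₁ exp(−Δz/H) with Δz = z₂ − z₁.
Δz = 3980.0 − 670.00 = 3310.0 m; Δz/H = 3310.0/40180 = 0.082379.
P₂ = 1931 × exp(−0.082379) = 1931 × 0.92092 = 1778.3 mbar.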